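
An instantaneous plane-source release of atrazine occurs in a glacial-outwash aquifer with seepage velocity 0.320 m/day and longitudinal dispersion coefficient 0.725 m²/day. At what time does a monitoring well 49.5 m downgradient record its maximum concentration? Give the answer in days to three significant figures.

148 days

For the 1D instantaneous-source solution, setting ∂C/∂t = 0 at fixed x gives v²t² + 2Dt − x² = 0, so t = (√(D² + v²x²) − D)/v².
√(D² + v²x²) = √(0.725² + 0.320² × 49.5²) = 15.86; v² = 0.1024.
t = (15.86 − 0.725)/0.1024 = 148 days (vs. the pure-advection estimate x/v = 155 d).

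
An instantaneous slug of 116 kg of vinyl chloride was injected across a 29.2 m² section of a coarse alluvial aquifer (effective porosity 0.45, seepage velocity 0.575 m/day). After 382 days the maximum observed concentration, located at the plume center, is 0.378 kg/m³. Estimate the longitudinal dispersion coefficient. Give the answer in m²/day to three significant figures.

0.114 m²/day

At the plume center C_max = M/(n_e·A·√(4πDt)), so D = M²/(4πt·(n_e·A·C_max)²).
n_e·A·C_max = 0.45 × 29.2 × 0.378 = 4.967 kg/m.
D = 116²/(4π × 382 × 4.967²) = 0.114 m²/day.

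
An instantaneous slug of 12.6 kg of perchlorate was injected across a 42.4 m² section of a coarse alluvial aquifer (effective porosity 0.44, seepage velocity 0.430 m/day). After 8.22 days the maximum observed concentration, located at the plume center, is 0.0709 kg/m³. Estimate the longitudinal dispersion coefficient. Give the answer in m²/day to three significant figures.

0.878 m²/day

At the plume center C_max = M/(n_e·A·√(4πDt)), so D = M²/(4πt·(n_e·A·C_max)²).
n_e·A·C_max = 0.44 × 42.4 × 0.0709 = 1.323 kg/m.
D = 12.6²/(4π × 8.22 × 1.323²) = 0.878 m²/day.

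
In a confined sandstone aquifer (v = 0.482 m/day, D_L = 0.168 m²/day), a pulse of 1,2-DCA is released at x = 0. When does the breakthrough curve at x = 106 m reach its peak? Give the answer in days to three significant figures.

219 days

For the 1D instantaneous-source solution, setting ∂C/∂t = 0 at fixed x gives v²t² + 2Dt − x² = 0, so t = (√(D² + v²x²) − D)/v².
√(D² + v²x²) = √(0.168² + 0.482² × 106²) = 51.09; v² = 0.232324.
t = (51.09 − 0.168)/0.232324 = 219 days (vs. the pure-advection estimate x/v = 220 d).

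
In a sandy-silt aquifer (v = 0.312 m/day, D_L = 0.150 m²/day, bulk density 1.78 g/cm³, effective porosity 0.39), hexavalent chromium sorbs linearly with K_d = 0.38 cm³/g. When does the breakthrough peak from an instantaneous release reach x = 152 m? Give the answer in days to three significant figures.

1330 days

Retardation factor R = 1 + ρ_b·K_d/n = 1 + 1.78 × 0.38/0.39 = 2.734.
Sorption retards both mechanisms: v_R = v/R = 0.1141 m/day, D_R = D/R = 0.05486 m²/day.
Peak time from v_R²t² + 2D_R t − x² = 0: t = (√(D_R² + v_R²x²) − D_R)/v_R².
√(D_R² + v_R²x²) = √(0.05486² + 0.1141² × 152²) = 17.34; v_R² = 0.01302.
t = (17.34 − 0.05486)/0.01302 = 1330 days.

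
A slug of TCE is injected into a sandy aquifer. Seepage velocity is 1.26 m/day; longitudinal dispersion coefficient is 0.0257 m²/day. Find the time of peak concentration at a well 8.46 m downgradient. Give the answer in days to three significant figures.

6.70 days

For the 1D instantaneous-source solution, setting ∂C/∂t = 0 at fixed x gives v²t² + 2Dt − x² = 0, so t = (√(D² + v²x²) − D)/v².
√(D² + v²x²) = √(0.0257² + 1.26² × 8.46²) = 10.66; v² = 1.5876.
t = (10.66 − 0.0257)/1.5876 = 6.70 days (vs. the pure-advection estimate x/v = 6.71 d).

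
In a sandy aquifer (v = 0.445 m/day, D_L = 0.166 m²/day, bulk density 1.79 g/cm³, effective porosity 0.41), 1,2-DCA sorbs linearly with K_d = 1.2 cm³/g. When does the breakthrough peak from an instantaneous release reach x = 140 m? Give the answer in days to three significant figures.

1960 days

Retardation factor R = 1 + ρ_b·K_d/n = 1 + 1.79 × 1.2/0.41 = 6.239.
Sorption retards both mechanisms: v_R = v/R = 0.07133 m/day, D_R = D/R = 0.02661 m²/day.
Peak time from v_R²t² + 2D_R t − x² = 0: t = (√(D_R² + v_R²x²) − D_R)/v_R².
√(D_R² + v_R²x²) = √(0.02661² + 0.07133² × 140²) = 9.986; v_R² = 0.005088.
t = (9.986 − 0.02661)/0.005088 = 1960 days.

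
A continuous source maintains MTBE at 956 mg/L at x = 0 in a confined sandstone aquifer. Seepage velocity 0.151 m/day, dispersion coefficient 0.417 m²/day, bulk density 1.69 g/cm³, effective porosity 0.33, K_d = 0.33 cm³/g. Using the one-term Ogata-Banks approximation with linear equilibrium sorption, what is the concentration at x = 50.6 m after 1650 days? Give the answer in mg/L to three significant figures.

Retardation factor R = 1 + ρ_b·K_d/n = 1 + 1.69 × 0.33/0.33 = 2.690.
Sorption retards both mechanisms: v_R = v/R = 0.05613 m/day, D_R = D/R = 0.1550 m²/day.
v_R·t = 0.05613 × 1650 = 92.6145 m; 2√(D_R t) = 31.98 m; argument = (50.6 − 92.6145)/31.98 = -1.314.
C = C₀ × ½·erfc(-1.314) = 956 × 0.9684 = 926 mg/L.

926 mg/L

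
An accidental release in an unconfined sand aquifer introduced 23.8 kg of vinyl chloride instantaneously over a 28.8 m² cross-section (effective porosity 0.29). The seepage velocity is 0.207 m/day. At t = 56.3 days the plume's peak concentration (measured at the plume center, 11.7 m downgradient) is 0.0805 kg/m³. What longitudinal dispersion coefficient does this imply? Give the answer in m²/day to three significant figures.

At the plume center C_max = M/(n_e·A·√(4πDt)), so D = M²/(4πt·(n_e·A·C_max)²).
n_e·A·C_max = 0.29 × 28.8 × 0.0805 = 0.6723 kg/m.
D = 23.8²/(4π × 56.3 × 0.6723²) = 1.77 m²/day.

1.77 m²/day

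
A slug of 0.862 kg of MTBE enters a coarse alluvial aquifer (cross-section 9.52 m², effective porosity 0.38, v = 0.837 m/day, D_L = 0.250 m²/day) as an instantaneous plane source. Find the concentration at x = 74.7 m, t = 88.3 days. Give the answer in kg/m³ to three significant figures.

For an instantaneous plane source, C(x,t) = M/(n_e·A·√(4πDt)) · exp(−(x−vt)²/(4Dt)), with n_e·A the pore (flow) area.
Plume center vt = 0.837 × 88.3 = 73.9071 m, so the well at 74.7 m is 0.7929 m downgradient of the peak.
√(4πDt) = 16.66 m, giving peak height M/(n_e·A·√(4πDt)) = 0.862/(0.38 × 9.52 × 16.66) = 0.01430 kg/m³.
(x−vt)²/(4Dt) = (0.7929)²/(4 × 0.250 × 88.3) = 0.007120; exp(−0.007120) = 0.9929.
C = 0.01430 × 0.9929 = 0.0142 kg/m³.

0.0142 kg/m³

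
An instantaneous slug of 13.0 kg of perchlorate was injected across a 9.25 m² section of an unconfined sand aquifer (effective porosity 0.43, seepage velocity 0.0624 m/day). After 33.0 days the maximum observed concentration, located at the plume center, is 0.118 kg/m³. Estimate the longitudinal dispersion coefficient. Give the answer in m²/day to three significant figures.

1.85 m²/day

At the plume center C_max = M/(n_e·A·√(4πDt)), so D = M²/(4πt·(n_e·A·C_max)²).
n_e·A·C_max = 0.43 × 9.25 × 0.118 = 0.4693 kg/m.
D = 13.0²/(4π × 33.0 × 0.4693²) = 1.85 m²/day.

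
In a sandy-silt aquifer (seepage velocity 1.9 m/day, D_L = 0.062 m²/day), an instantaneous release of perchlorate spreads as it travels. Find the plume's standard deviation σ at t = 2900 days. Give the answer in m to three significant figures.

Dispersive spreading gives a Gaussian with σ² = 2Dt; advection only shifts the center.
σ = √(2 × 0.062 × 2900) = 19.0 m.

19.0 m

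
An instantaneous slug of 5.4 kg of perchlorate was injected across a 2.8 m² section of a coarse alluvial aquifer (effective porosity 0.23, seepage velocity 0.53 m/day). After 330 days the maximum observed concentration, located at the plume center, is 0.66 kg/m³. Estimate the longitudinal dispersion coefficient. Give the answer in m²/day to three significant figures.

At the plume center C_max = M/(n_e·A·√(4πDt)), so D = M²/(4πt·(n_e·A·C_max)²).
n_e·A·C_max = 0.23 × 2.8 × 0.66 = 0.4250 kg/m.
D = 5.4²/(4π × 330 × 0.4250²) = 0.0389 m²/day.

0.0389 m²/day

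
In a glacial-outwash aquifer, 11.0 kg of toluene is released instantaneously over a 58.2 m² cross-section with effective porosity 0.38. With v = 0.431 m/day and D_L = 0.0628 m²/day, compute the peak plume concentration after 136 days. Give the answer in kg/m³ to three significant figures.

0.0480 kg/m³

The peak of an instantaneous 1D plume sits at x = vt; there the Gaussian factor is 1 and C_max = M/(n_e·A·√(4πDt)), where n_e·A is the pore area the mass is dissolved in.
√(4πDt) = √(4π × 0.0628 × 136) = 10.36 m, so C_max = 11.0/(0.38 × 58.2 × 10.36) = 0.0480 kg/m³.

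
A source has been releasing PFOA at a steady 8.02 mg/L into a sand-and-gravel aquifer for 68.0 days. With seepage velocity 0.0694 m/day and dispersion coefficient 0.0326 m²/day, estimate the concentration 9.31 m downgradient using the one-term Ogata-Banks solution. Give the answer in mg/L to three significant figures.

For a continuous step input, C/C₀ ≈ ½·erfc((x−vt)/(2√(Dt))).
vt = 0.0694 × 68.0 = 4.7192 m and 2√(Dt) = 2√(0.0326 × 68.0) = 2.978 m.
Argument (x−vt)/(2√(Dt)) = (9.31 − 4.7192)/2.978 = 1.542; ½·erfc(1.542) = 0.01460.
C = 8.02 × 0.01460 = 0.117 mg/L.

0.117 mg/L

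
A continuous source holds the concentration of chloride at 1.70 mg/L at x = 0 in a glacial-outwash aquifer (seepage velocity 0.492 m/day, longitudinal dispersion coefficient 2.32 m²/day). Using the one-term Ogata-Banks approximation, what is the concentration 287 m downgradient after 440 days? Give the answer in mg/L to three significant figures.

0.101 mg/L

For a continuous step input, C/C₀ ≈ ½·erfc((x−vt)/(2√(Dt))).
vt = 0.492 × 440 = 216.48 m and 2√(Dt) = 2√(2.32 × 440) = 63.90 m.
Argument (x−vt)/(2√(Dt)) = (287 − 216.48)/63.90 = 1.104; ½·erfc(1.104) = 0.05923.
C = 1.70 × 0.05923 = 0.101 mg/L.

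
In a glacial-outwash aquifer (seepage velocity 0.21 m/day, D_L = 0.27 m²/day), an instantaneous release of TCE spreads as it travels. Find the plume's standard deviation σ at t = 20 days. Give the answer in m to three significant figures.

Dispersive spreading gives a Gaussian with σ² = 2Dt; advection only shifts the center.
σ = √(2 × 0.27 × 20) = 3.29 m.

3.29 m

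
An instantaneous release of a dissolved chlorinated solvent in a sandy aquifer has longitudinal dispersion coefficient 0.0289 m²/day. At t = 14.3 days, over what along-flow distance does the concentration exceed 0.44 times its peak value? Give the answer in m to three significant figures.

2.33 m

The plume is Gaussian with σ = √(2Dt) = √(2 × 0.0289 × 14.3) = 0.9091 m.
C/C_peak = exp(−Δx²/(2σ²)) = 0.44 ⇒ Δx = σ·√(−2 ln 0.44) = 0.9091 × 1.281 = 1.165 m.
Width = 2Δx = 2.33 m.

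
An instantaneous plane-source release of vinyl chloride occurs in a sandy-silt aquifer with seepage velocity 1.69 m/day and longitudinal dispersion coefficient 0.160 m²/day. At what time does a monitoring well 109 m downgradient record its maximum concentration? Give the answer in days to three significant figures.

For the 1D instantaneous-source solution, setting ∂C/∂t = 0 at fixed x gives v²t² + 2Dt − x² = 0, so t = (√(D² + v²x²) − D)/v².
√(D² + v²x²) = √(0.160² + 1.69² × 109²) = 184.2; v² = 2.8561.
t = (184.2 − 0.160)/2.8561 = 64.4 days (vs. the pure-advection estimate x/v = 64.5 d).

64.4 days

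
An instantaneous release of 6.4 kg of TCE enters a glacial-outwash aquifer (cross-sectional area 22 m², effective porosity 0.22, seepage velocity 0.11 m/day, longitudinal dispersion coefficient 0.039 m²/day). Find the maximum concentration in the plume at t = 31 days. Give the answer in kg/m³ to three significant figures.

The peak of an instantaneous 1D plume sits at x = vt; there the Gaussian factor is 1 and C_max = M/(n_e·A·√(4πDt)), where n_e·A is the pore area the mass is dissolved in.
√(4πDt) = √(4π × 0.039 × 31) = 3.898 m, so C_max = 6.4/(0.22 × 22 × 3.898) = 0.339 kg/m³.

0.339 kg/m³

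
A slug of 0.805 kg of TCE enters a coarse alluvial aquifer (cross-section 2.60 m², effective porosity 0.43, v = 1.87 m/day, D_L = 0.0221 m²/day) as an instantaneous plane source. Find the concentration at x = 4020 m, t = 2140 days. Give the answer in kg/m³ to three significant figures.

0.00513 kg/m³

For an instantaneous plane source, C(x,t) = M/(n_e·A·√(4πDt)) · exp(−(x−vt)²/(4Dt)), with n_e·A the pore (flow) area.
Plume center vt = 1.87 × 2140 = 4001.8 m, so the well at 4020 m is 18.2 m downgradient of the peak.
√(4πDt) = 24.38 m, giving peak height M/(n_e·A·√(4πDt)) = 0.805/(0.43 × 2.60 × 24.38) = 0.02953 kg/m³.
(x−vt)²/(4Dt) = (18.2)²/(4 × 0.0221 × 2140) = 1.751; exp(−1.751) = 0.1736.
C = 0.02953 × 0.1736 = 0.00513 kg/m³.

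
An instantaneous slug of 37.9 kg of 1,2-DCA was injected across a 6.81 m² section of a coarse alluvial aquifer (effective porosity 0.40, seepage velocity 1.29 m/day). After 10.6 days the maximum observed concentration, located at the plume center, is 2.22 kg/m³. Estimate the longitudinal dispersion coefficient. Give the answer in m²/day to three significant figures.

0.295 m²/day

At the plume center C_max = M/(n_e·A·√(4πDt)), so D = M²/(4πt·(n_e·A·C_max)²).
n_e·A·C_max = 0.40 × 6.81 × 2.22 = 6.047 kg/m.
D = 37.9²/(4π × 10.6 × 6.047²) = 0.295 m²/day.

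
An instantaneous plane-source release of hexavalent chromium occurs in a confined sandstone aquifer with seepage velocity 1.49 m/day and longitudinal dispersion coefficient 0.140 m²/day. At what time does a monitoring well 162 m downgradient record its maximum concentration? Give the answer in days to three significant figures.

For the 1D instantaneous-source solution, setting ∂C/∂t = 0 at fixed x gives v²t² + 2Dt − x² = 0, so t = (√(D² + v²x²) − D)/v².
√(D² + v²x²) = √(0.140² + 1.49² × 162²) = 241.4; v² = 2.2201.
t = (241.4 − 0.140)/2.2201 = 109 days (vs. the pure-advection estimate x/v = 109 d).

109 days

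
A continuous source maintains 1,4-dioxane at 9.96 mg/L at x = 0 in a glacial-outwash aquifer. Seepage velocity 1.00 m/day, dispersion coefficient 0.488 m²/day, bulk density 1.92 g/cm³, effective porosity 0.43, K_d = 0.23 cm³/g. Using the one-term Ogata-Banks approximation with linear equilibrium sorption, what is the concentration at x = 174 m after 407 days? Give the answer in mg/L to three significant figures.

9.68 mg/L

Retardation factor R = 1 + ρ_b·K_d/n = 1 + 1.92 × 0.23/0.43 = 2.027.
Sorption retards both mechanisms: v_R = v/R = 0.4933 m/day, D_R = D/R = 0.2407 m²/day.
v_R·t = 0.4933 × 407 = 200.7731 m; 2√(D_R t) = 19.80 m; argument = (174 − 200.7731)/19.80 = -1.352.
C = C₀ × ½·erfc(-1.352) = 9.96 × 0.9721 = 9.68 mg/L.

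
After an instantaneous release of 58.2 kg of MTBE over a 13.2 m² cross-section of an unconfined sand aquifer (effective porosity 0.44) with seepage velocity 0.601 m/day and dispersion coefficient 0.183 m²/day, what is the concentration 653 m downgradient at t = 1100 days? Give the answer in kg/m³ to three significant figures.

For an instantaneous plane source, C(x,t) = M/(n_e·A·√(4πDt)) · exp(−(x−vt)²/(4Dt)), with n_e·A the pore (flow) area.
Plume center vt = 0.601 × 1100 = 661.1 m, so the well at 653 m is 8.1 m upgradient of the peak.
√(4πDt) = 50.30 m, giving peak height M/(n_e·A·√(4πDt)) = 58.2/(0.44 × 13.2 × 50.30) = 0.1992 kg/m³.
(x−vt)²/(4Dt) = (-8.1)²/(4 × 0.183 × 1100) = 0.08148; exp(−0.08148) = 0.9218.
C = 0.1992 × 0.9218 = 0.184 kg/m³.

0.184 kg/m³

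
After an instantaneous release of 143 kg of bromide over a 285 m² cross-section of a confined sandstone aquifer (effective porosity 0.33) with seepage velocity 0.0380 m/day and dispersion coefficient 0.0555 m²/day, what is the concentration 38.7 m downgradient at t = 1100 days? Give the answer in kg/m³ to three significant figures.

0.0528 kg/m³

For an instantaneous plane source, C(x,t) = M/(n_e·A·√(4πDt)) · exp(−(x−vt)²/(4Dt)), with n_e·A the pore (flow) area.
Plume center vt = 0.0380 × 1100 = 41.8 m, so the well at 38.7 m is 3.1 m upgradient of the peak.
√(4πDt) = 27.70 m, giving peak height M/(n_e·A·√(4πDt)) = 143/(0.33 × 285 × 27.70) = 0.05489 kg/m³.
(x−vt)²/(4Dt) = (-3.1)²/(4 × 0.0555 × 1100) = 0.03935; exp(−0.03935) = 0.9614.
C = 0.05489 × 0.9614 = 0.0528 kg/m³.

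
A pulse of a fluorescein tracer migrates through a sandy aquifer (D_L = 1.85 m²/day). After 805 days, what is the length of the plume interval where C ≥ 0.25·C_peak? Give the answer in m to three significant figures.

The plume is Gaussian with σ = √(2Dt) = √(2 × 1.85 × 805) = 54.58 m.
C/C_peak = exp(−Δx²/(2σ²)) = 0.25 ⇒ Δx = σ·√(−2 ln 0.25) = 54.58 × 1.665 = 90.88 m.
Width = 2Δx = 182 m.

182 m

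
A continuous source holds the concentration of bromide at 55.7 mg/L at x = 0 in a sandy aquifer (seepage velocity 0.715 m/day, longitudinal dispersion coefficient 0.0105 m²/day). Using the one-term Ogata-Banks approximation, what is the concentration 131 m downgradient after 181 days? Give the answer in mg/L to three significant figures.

For a continuous step input, C/C₀ ≈ ½·erfc((x−vt)/(2√(Dt))).
vt = 0.715 × 181 = 129.415 m and 2√(Dt) = 2√(0.0105 × 181) = 2.757 m.
Argument (x−vt)/(2√(Dt)) = (131 − 129.415)/2.757 = 0.5749; ½·erfc(0.5749) = 0.2081.
C = 55.7 × 0.2081 = 11.6 mg/L.

11.6 mg/L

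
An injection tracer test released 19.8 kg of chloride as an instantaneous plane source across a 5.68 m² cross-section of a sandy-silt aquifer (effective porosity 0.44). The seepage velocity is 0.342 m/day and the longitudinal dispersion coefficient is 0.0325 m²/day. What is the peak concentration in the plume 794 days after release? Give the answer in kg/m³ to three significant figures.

The peak of an instantaneous 1D plume sits at x = vt; there the Gaussian factor is 1 and C_max = M/(n_e·A·√(4πDt)), where n_e·A is the pore area the mass is dissolved in.
√(4πDt) = √(4π × 0.0325 × 794) = 18.01 m, so C_max = 19.8/(0.44 × 5.68 × 18.01) = 0.440 kg/m³.

0.440 kg/m³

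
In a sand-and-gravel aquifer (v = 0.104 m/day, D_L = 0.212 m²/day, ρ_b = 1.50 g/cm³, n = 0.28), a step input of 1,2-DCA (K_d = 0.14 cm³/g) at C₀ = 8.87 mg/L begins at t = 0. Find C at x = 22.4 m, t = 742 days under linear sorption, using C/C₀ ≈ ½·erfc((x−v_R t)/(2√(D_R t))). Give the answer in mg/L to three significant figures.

Retardation factor R = 1 + ρ_b·K_d/n = 1 + 1.50 × 0.14/0.28 = 1.750.
Sorption retards both mechanisms: v_R = v/R = 0.05943 m/day, D_R = D/R = 0.1211 m²/day.
v_R·t = 0.05943 × 742 = 44.09706 m; 2√(D_R t) = 18.96 m; argument = (22.4 − 44.09706)/18.96 = -1.144.
C = C₀ × ½·erfc(-1.144) = 8.87 × 0.9472 = 8.40 mg/L.

8.40 mg/L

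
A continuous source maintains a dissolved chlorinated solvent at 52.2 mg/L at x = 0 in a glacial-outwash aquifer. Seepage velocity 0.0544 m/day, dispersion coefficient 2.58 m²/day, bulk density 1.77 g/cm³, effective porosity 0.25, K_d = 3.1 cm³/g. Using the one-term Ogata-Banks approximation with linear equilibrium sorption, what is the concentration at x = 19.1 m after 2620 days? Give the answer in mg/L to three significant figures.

15.5 mg/L

Retardation factor R = 1 + ρ_b·K_d/n = 1 + 1.77 × 3.1/0.25 = 22.95.
Sorption retards both mechanisms: v_R = v/R = 0.002370 m/day, D_R = D/R = 0.1124 m²/day.
v_R·t = 0.002370 × 2620 = 6.2094 m; 2√(D_R t) = 34.32 m; argument = (19.1 − 6.2094)/34.32 = 0.3756.
C = C₀ × ½·erfc(0.3756) = 52.2 × 0.2976 = 15.5 mg/L.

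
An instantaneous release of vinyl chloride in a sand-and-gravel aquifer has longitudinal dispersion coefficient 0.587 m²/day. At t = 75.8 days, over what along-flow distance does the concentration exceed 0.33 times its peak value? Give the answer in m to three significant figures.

The plume is Gaussian with σ = √(2Dt) = √(2 × 0.587 × 75.8) = 9.433 m.
C/C_peak = exp(−Δx²/(2σ²)) = 0.33 ⇒ Δx = σ·√(−2 ln 0.33) = 9.433 × 1.489 = 14.05 m.
Width = 2Δx = 28.1 m.

28.1 m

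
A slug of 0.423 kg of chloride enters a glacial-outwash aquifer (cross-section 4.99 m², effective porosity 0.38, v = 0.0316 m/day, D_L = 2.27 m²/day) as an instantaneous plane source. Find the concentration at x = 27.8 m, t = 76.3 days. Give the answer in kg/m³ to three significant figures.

For an instantaneous plane source, C(x,t) = M/(n_e·A·√(4πDt)) · exp(−(x−vt)²/(4Dt)), with n_e·A the pore (flow) area.
Plume center vt = 0.0316 × 76.3 = 2.41108 m, so the well at 27.8 m is 25.38892 m downgradient of the peak.
√(4πDt) = 46.65 m, giving peak height M/(n_e·A·√(4πDt)) = 0.423/(0.38 × 4.99 × 46.65) = 0.004782 kg/m³.
(x−vt)²/(4Dt) = (25.38892)²/(4 × 2.27 × 76.3) = 0.9304; exp(−0.9304) = 0.3944.
C = 0.004782 × 0.3944 = 0.00189 kg/m³.

0.00189 kg/m³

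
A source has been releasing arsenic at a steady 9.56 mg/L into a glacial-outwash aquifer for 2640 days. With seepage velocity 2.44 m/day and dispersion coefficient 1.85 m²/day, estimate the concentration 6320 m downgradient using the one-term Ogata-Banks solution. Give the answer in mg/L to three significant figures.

For a continuous step input, C/C₀ ≈ ½·erfc((x−vt)/(2√(Dt))).
vt = 2.44 × 2640 = 6441.6 m and 2√(Dt) = 2√(1.85 × 2640) = 139.8 m.
Argument (x−vt)/(2√(Dt)) = (6320 − 6441.6)/139.8 = -0.8698; ½·erfc(-0.8698) = 0.8907.
C = 9.56 × 0.8907 = 8.52 mg/L.

8.52 mg/L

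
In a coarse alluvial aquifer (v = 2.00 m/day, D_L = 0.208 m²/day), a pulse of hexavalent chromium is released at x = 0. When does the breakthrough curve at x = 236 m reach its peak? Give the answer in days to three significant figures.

For the 1D instantaneous-source solution, setting ∂C/∂t = 0 at fixed x gives v²t² + 2Dt − x² = 0, so t = (√(D² + v²x²) − D)/v².
√(D² + v²x²) = √(0.208² + 2.00² × 236²) = 472.0; v² = 4.
t = (472.0 − 0.208)/4 = 118 days (vs. the pure-advection estimate x/v = 118 d).

118 days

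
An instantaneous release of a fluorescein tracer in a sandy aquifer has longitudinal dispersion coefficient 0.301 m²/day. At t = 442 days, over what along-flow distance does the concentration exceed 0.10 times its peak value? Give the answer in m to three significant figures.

70.0 m

The plume is Gaussian with σ = √(2Dt) = √(2 × 0.301 × 442) = 16.31 m.
C/C_peak = exp(−Δx²/(2σ²)) = 0.10 ⇒ Δx = σ·√(−2 ln 0.10) = 16.31 × 2.146 = 35.00 m.
Width = 2Δx = 70.0 m.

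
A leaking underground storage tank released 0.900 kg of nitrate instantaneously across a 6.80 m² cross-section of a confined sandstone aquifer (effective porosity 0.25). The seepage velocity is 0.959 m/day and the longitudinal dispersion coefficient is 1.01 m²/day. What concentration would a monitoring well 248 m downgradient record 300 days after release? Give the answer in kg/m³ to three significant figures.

For an instantaneous plane source, C(x,t) = M/(n_e·A·√(4πDt)) · exp(−(x−vt)²/(4Dt)), with n_e·A the pore (flow) area.
Plume center vt = 0.959 × 300 = 287.7 m, so the well at 248 m is 39.7 m upgradient of the peak.
√(4πDt) = 61.71 m, giving peak height M/(n_e·A·√(4πDt)) = 0.900/(0.25 × 6.80 × 61.71) = 0.008579 kg/m³.
(x−vt)²/(4Dt) = (-39.7)²/(4 × 1.01 × 300) = 1.300; exp(−1.300) = 0.2725.
C = 0.008579 × 0.2725 = 0.00234 kg/m³.

0.00234 kg/m³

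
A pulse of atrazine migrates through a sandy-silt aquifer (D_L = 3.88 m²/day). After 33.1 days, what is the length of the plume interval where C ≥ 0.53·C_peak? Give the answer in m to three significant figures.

The plume is Gaussian with σ = √(2Dt) = √(2 × 3.88 × 33.1) = 16.03 m.
C/C_peak = exp(−Δx²/(2σ²)) = 0.53 ⇒ Δx = σ·√(−2 ln 0.53) = 16.03 × 1.127 = 18.07 m.
Width = 2Δx = 36.1 m.

36.1 m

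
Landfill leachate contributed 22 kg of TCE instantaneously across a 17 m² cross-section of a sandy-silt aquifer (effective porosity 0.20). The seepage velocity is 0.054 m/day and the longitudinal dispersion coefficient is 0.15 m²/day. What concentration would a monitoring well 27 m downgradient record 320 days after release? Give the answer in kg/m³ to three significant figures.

0.161 kg/m³

For an instantaneous plane source, C(x,t) = M/(n_e·A·√(4πDt)) · exp(−(x−vt)²/(4Dt)), with n_e·A the pore (flow) area.
Plume center vt = 0.054 × 320 = 17.28 m, so the well at 27 m is 9.72 m downgradient of the peak.
√(4πDt) = 24.56 m, giving peak height M/(n_e·A·√(4πDt)) = 22/(0.20 × 17 × 24.56) = 0.2635 kg/m³.
(x−vt)²/(4Dt) = (9.72)²/(4 × 0.15 × 320) = 0.4921; exp(−0.4921) = 0.6113.
C = 0.2635 × 0.6113 = 0.161 kg/m³.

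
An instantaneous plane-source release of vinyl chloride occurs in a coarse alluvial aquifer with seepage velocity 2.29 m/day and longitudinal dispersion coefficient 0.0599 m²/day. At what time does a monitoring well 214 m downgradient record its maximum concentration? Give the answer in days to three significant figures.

For the 1D instantaneous-source solution, setting ∂C/∂t = 0 at fixed x gives v²t² + 2Dt − x² = 0, so t = (√(D² + v²x²) − D)/v².
√(D² + v²x²) = √(0.0599² + 2.29² × 214²) = 490.1; v² = 5.2441.
t = (490.1 − 0.0599)/5.2441 = 93.4 days (vs. the pure-advection estimate x/v = 93.4 d).

93.4 days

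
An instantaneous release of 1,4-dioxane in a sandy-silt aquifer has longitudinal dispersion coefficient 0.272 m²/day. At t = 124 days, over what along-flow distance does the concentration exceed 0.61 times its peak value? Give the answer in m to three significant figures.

The plume is Gaussian with σ = √(2Dt) = √(2 × 0.272 × 124) = 8.213 m.
C/C_peak = exp(−Δx²/(2σ²)) = 0.61 ⇒ Δx = σ·√(−2 ln 0.61) = 8.213 × 0.9943 = 8.166 m.
Width = 2Δx = 16.3 m.

16.3 m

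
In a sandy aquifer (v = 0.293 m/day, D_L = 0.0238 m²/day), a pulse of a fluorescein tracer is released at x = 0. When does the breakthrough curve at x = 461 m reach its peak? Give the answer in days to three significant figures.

For the 1D instantaneous-source solution, setting ∂C/∂t = 0 at fixed x gives v²t² + 2Dt − x² = 0, so t = (√(D² + v²x²) − D)/v².
√(D² + v²x²) = √(0.0238² + 0.293² × 461²) = 135.1; v² = 0.085849.
t = (135.1 − 0.0238)/0.085849 = 1570 days (vs. the pure-advection estimate x/v = 1570 d).

1570 days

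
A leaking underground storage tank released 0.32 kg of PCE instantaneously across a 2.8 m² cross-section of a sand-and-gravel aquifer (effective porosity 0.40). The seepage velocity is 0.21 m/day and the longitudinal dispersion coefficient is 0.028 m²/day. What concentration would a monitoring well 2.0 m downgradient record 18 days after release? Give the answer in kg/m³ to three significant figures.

For an instantaneous plane source, C(x,t) = M/(n_e·A·√(4πDt)) · exp(−(x−vt)²/(4Dt)), with n_e·A the pore (flow) area.
Plume center vt = 0.21 × 18 = 3.78 m, so the well at 2.0 m is 1.78 m upgradient of the peak.
√(4πDt) = 2.517 m, giving peak height M/(n_e·A·√(4πDt)) = 0.32/(0.40 × 2.8 × 2.517) = 0.1135 kg/m³.
(x−vt)²/(4Dt) = (-1.78)²/(4 × 0.028 × 18) = 1.572; exp(−1.572) = 0.2076.
C = 0.1135 × 0.2076 = 0.0236 kg/m³.

0.0236 kg/m³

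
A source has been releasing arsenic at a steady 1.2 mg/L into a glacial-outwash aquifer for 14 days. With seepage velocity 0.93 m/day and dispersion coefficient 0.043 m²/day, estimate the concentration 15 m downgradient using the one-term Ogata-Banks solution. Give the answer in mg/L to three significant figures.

For a continuous step input, C/C₀ ≈ ½·erfc((x−vt)/(2√(Dt))).
vt = 0.93 × 14 = 13.02 m and 2√(Dt) = 2√(0.043 × 14) = 1.552 m.
Argument (x−vt)/(2√(Dt)) = (15 − 13.02)/1.552 = 1.276; ½·erfc(1.276) = 0.03557.
C = 1.2 × 0.03557 = 0.0427 mg/L.

0.0427 mg/L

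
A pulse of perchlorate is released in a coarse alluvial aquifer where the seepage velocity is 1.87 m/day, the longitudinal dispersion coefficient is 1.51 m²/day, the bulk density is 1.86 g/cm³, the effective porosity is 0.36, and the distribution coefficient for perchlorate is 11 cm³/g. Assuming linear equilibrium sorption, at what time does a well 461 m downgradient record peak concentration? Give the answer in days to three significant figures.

Retardation factor R = 1 + ρ_b·K_d/n = 1 + 1.86 × 11/0.36 = 57.83.
Sorption retards both mechanisms: v_R = v/R = 0.03234 m/day, D_R = D/R = 0.02611 m²/day.
Peak time from v_R²t² + 2D_R t − x² = 0: t = (√(D_R² + v_R²x²) − D_R)/v_R².
√(D_R² + v_R²x²) = √(0.02611² + 0.03234² × 461²) = 14.91; v_R² = 0.001046.
t = (14.91 − 0.02611)/0.001046 = 14200 days.

14200 days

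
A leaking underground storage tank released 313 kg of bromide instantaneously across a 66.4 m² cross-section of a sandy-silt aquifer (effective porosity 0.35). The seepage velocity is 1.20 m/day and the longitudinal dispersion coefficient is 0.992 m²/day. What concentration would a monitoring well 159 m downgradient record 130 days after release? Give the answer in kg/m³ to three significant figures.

For an instantaneous plane source, C(x,t) = M/(n_e·A·√(4πDt)) · exp(−(x−vt)²/(4Dt)), with n_e·A the pore (flow) area.
Plume center vt = 1.20 × 130 = 156 m, so the well at 159 m is 3 m downgradient of the peak.
√(4πDt) = 40.26 m, giving peak height M/(n_e·A·√(4πDt)) = 313/(0.35 × 66.4 × 40.26) = 0.3345 kg/m³.
(x−vt)²/(4Dt) = (3)²/(4 × 0.992 × 130) = 0.01745; exp(−0.01745) = 0.9827.
C = 0.3345 × 0.9827 = 0.329 kg/m³.

0.329 kg/m³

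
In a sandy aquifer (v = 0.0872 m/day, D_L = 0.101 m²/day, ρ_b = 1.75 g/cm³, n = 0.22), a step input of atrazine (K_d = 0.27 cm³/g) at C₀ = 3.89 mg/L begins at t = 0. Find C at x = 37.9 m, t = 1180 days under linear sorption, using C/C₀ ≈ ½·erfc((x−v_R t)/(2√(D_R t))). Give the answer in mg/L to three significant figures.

Retardation factor R = 1 + ρ_b·K_d/n = 1 + 1.75 × 0.27/0.22 = 3.148.
Sorption retards both mechanisms: v_R = v/R = 0.02770 m/day, D_R = D/R = 0.03208 m²/day.
v_R·t = 0.02770 × 1180 = 32.686 m; 2√(D_R t) = 12.31 m; argument = (37.9 − 32.686)/12.31 = 0.4236.
C = C₀ × ½·erfc(0.4236) = 3.89 × 0.2746 = 1.07 mg/L.

1.07 mg/L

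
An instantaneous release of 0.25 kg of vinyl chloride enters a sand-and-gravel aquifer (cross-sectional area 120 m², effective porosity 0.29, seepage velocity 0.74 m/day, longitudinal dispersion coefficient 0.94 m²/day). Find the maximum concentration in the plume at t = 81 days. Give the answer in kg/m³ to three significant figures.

0.000232 kg/m³

The peak of an instantaneous 1D plume sits at x = vt; there the Gaussian factor is 1 and C_max = M/(n_e·A·√(4πDt)), where n_e·A is the pore area the mass is dissolved in.
√(4πDt) = √(4π × 0.94 × 81) = 30.93 m, so C_max = 0.25/(0.29 × 120 × 30.93) = 0.000232 kg/m³.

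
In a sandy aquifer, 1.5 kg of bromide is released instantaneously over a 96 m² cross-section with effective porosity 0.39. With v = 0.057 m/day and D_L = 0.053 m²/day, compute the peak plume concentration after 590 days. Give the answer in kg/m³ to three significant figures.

The peak of an instantaneous 1D plume sits at x = vt; there the Gaussian factor is 1 and C_max = M/(n_e·A·√(4πDt)), where n_e·A is the pore area the mass is dissolved in.
√(4πDt) = √(4π × 0.053 × 590) = 19.82 m, so C_max = 1.5/(0.39 × 96 × 19.82) = 0.00202 kg/m³.

0.00202 kg/m³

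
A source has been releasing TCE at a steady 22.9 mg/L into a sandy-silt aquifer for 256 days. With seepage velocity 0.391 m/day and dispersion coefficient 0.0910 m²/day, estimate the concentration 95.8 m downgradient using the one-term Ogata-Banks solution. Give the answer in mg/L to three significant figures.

For a continuous step input, C/C₀ ≈ ½·erfc((x−vt)/(2√(Dt))).
vt = 0.391 × 256 = 100.096 m and 2√(Dt) = 2√(0.0910 × 256) = 9.653 m.
Argument (x−vt)/(2√(Dt)) = (95.8 − 100.096)/9.653 = -0.4450; ½·erfc(-0.4450) = 0.7354.
C = 22.9 × 0.7354 = 16.8 mg/L.

16.8 mg/L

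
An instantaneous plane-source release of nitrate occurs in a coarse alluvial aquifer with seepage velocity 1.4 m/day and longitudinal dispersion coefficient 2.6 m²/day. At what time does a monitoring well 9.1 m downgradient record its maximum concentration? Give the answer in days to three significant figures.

5.31 days

For the 1D instantaneous-source solution, setting ∂C/∂t = 0 at fixed x gives v²t² + 2Dt − x² = 0, so t = (√(D² + v²x²) − D)/v².
√(D² + v²x²) = √(2.6² + 1.4² × 9.1²) = 13.00; v² = 1.96.
t = (13.00 − 2.6)/1.96 = 5.31 days (vs. the pure-advection estimate x/v = 6.50 d).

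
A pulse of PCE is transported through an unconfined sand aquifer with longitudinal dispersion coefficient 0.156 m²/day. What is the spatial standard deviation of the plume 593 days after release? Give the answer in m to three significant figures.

Dispersive spreading gives a Gaussian with σ² = 2Dt; advection only shifts the center.
σ = √(2 × 0.156 × 593) = 13.6 m.

13.6 m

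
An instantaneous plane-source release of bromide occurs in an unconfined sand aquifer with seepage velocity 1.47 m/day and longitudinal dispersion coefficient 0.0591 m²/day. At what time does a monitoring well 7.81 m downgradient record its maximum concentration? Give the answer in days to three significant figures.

For the 1D instantaneous-source solution, setting ∂C/∂t = 0 at fixed x gives v²t² + 2Dt − x² = 0, so t = (√(D² + v²x²) − D)/v².
√(D² + v²x²) = √(0.0591² + 1.47² × 7.81²) = 11.48; v² = 2.1609.
t = (11.48 − 0.0591)/2.1609 = 5.29 days (vs. the pure-advection estimate x/v = 5.31 d).

5.29 days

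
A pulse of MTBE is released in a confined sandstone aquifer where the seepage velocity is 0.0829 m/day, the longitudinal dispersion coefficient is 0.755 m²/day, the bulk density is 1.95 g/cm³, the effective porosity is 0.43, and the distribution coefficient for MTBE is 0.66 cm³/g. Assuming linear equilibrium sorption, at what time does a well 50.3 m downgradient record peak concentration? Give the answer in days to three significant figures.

2020 days

Retardation factor R = 1 + ρ_b·K_d/n = 1 + 1.95 × 0.66/0.43 = 3.993.
Sorption retards both mechanisms: v_R = v/R = 0.02076 m/day, D_R = D/R = 0.1891 m²/day.
Peak time from v_R²t² + 2D_R t − x² = 0: t = (√(D_R² + v_R²x²) − D_R)/v_R².
√(D_R² + v_R²x²) = √(0.1891² + 0.02076² × 50.3²) = 1.061; v_R² = 0.0004310.
t = (1.061 − 0.1891)/0.0004310 = 2020 days.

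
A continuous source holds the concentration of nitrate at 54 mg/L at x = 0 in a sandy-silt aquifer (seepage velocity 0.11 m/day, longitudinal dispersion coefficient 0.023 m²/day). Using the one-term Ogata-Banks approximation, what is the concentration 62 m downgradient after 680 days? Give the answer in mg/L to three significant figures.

53.4 mg/L

For a continuous step input, C/C₀ ≈ ½·erfc((x−vt)/(2√(Dt))).
vt = 0.11 × 680 = 74.8 m and 2√(Dt) = 2√(0.023 × 680) = 7.909 m.
Argument (x−vt)/(2√(Dt)) = (62 − 74.8)/7.909 = -1.618; ½·erfc(-1.618) = 0.9889.
C = 54 × 0.9889 = 53.4 mg/L.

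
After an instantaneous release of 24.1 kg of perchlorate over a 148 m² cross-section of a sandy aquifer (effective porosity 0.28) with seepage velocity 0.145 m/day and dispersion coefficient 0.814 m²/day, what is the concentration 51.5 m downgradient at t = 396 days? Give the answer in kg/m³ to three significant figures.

For an instantaneous plane source, C(x,t) = M/(n_e·A·√(4πDt)) · exp(−(x−vt)²/(4Dt)), with n_e·A the pore (flow) area.
Plume center vt = 0.145 × 396 = 57.42 m, so the well at 51.5 m is 5.92 m upgradient of the peak.
√(4πDt) = 63.65 m, giving peak height M/(n_e·A·√(4πDt)) = 24.1/(0.28 × 148 × 63.65) = 0.009137 kg/m³.
(x−vt)²/(4Dt) = (-5.92)²/(4 × 0.814 × 396) = 0.02718; exp(−0.02718) = 0.9732.
C = 0.009137 × 0.9732 = 0.00889 kg/m³.

0.00889 kg/m³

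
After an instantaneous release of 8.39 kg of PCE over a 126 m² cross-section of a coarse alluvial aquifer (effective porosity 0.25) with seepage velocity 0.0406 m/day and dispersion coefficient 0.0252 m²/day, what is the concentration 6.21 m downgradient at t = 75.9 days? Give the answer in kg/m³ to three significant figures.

For an instantaneous plane source, C(x,t) = M/(n_e·A·√(4πDt)) · exp(−(x−vt)²/(4Dt)), with n_e·A the pore (flow) area.
Plume center vt = 0.0406 × 75.9 = 3.08154 m, so the well at 6.21 m is 3.12846 m downgradient of the peak.
√(4πDt) = 4.903 m, giving peak height M/(n_e·A·√(4πDt)) = 8.39/(0.25 × 126 × 4.903) = 0.05432 kg/m³.
(x−vt)²/(4Dt) = (3.12846)²/(4 × 0.0252 × 75.9) = 1.279; exp(−1.279) = 0.2783.
C = 0.05432 × 0.2783 = 0.0151 kg/m³.

0.0151 kg/m³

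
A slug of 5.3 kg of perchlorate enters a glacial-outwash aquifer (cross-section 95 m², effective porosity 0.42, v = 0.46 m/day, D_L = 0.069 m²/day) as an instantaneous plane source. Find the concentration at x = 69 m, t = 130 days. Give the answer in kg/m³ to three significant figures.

For an instantaneous plane source, C(x,t) = M/(n_e·A·√(4πDt)) · exp(−(x−vt)²/(4Dt)), with n_e·A the pore (flow) area.
Plume center vt = 0.46 × 130 = 59.8 m, so the well at 69 m is 9.2 m downgradient of the peak.
√(4πDt) = 10.62 m, giving peak height M/(n_e·A·√(4πDt)) = 5.3/(0.42 × 95 × 10.62) = 0.01251 kg/m³.
(x−vt)²/(4Dt) = (9.2)²/(4 × 0.069 × 130) = 2.359; exp(−2.359) = 0.09451.
C = 0.01251 × 0.09451 = 0.00118 kg/m³.

0.00118 kg/m³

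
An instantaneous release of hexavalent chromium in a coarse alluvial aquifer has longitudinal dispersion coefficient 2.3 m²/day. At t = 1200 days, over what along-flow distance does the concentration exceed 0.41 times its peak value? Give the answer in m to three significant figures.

The plume is Gaussian with σ = √(2Dt) = √(2 × 2.3 × 1200) = 74.30 m.
C/C_peak = exp(−Δx²/(2σ²)) = 0.41 ⇒ Δx = σ·√(−2 ln 0.41) = 74.30 × 1.335 = 99.19 m.
Width = 2Δx = 198 m.

198 m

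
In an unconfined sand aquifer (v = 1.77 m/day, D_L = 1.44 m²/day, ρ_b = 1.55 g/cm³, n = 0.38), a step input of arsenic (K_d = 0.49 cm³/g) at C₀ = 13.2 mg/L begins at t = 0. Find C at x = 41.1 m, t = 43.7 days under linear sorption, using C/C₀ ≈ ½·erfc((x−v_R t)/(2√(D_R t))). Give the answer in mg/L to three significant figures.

0.120 mg/L

Retardation factor R = 1 + ρ_b·K_d/n = 1 + 1.55 × 0.49/0.38 = 2.999.
Sorption retards both mechanisms: v_R = v/R = 0.5902 m/day, D_R = D/R = 0.4802 m²/day.
v_R·t = 0.5902 × 43.7 = 25.79174 m; 2√(D_R t) = 9.162 m; argument = (41.1 − 25.79174)/9.162 = 1.671.
C = C₀ × ½·erfc(1.671) = 13.2 × 0.009060 = 0.120 mg/L.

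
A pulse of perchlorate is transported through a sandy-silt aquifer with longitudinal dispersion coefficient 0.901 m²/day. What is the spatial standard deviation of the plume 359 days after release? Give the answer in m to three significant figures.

25.4 m

Dispersive spreading gives a Gaussian with σ² = 2Dt; advection only shifts the center.
σ = √(2 × 0.901 × 359) = 25.4 m.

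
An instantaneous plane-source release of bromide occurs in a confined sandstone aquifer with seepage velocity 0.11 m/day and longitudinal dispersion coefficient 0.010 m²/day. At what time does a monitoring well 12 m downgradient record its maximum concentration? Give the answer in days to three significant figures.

108 days

For the 1D instantaneous-source solution, setting ∂C/∂t = 0 at fixed x gives v²t² + 2Dt − x² = 0, so t = (√(D² + v²x²) − D)/v².
√(D² + v²x²) = √(0.010² + 0.11² × 12²) = 1.320; v² = 0.0121.
t = (1.320 − 0.010)/0.0121 = 108 days (vs. the pure-advection estimate x/v = 109 d).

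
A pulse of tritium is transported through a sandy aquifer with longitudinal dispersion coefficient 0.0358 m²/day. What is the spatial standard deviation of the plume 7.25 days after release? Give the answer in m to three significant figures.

Dispersive spreading gives a Gaussian with σ² = 2Dt; advection only shifts the center.
σ = √(2 × 0.0358 × 7.25) = 0.720 m.

0.720 m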